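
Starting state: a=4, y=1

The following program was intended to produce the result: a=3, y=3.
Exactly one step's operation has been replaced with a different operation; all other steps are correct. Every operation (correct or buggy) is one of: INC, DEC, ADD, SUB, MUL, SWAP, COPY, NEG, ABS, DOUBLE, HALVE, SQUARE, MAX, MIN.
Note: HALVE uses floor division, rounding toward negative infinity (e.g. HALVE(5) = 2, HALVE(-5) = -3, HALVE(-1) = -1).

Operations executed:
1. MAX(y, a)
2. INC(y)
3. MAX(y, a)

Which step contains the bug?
Step 1

Trace with buggy code:
Initial: a=4, y=1
After step 1: a=4, y=4
After step 2: a=4, y=5
After step 3: a=4, y=5
Actual final a=4, y=5 ≠ expected a=3, y=3.
Step 1 is the only position where a single-operation replacement can produce the expected result.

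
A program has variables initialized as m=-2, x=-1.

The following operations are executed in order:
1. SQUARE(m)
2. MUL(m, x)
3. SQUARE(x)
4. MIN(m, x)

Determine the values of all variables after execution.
{m: -4, x: 1}

Step-by-step execution:
Initial: m=-2, x=-1
After step 1 (SQUARE(m)): m=4, x=-1
After step 2 (MUL(m, x)): m=-4, x=-1
After step 3 (SQUARE(x)): m=-4, x=1
After step 4 (MIN(m, x)): m=-4, x=1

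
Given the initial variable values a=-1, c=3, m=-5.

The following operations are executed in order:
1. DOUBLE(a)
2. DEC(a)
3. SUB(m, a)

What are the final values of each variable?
{a: -3, c: 3, m: -2}

Step-by-step execution:
Initial: a=-1, c=3, m=-5
After step 1 (DOUBLE(a)): a=-2, c=3, m=-5
After step 2 (DEC(a)): a=-3, c=3, m=-5
After step 3 (SUB(m, a)): a=-3, c=3, m=-2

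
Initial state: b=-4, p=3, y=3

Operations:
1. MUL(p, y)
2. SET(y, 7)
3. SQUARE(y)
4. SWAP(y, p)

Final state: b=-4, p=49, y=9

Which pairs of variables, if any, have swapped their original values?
None

Comparing initial and final values:
p: 3 → 49
y: 3 → 9
b: -4 → -4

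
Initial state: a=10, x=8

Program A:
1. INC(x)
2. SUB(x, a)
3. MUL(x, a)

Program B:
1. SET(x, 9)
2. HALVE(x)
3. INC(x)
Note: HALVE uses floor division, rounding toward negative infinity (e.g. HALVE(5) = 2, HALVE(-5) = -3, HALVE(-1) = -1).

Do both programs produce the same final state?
No

Program A final state: a=10, x=-10
Program B final state: a=10, x=5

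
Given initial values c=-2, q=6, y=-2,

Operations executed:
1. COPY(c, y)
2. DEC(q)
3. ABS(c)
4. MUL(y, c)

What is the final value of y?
y = -4

Tracing execution:
Step 1: COPY(c, y) → y = -2
Step 2: DEC(q) → y = -2
Step 3: ABS(c) → y = -2
Step 4: MUL(y, c) → y = -4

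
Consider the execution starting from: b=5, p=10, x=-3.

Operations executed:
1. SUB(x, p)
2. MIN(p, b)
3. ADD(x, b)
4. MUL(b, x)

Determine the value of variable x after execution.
x = -8

Tracing execution:
Step 1: SUB(x, p) → x = -13
Step 2: MIN(p, b) → x = -13
Step 3: ADD(x, b) → x = -8
Step 4: MUL(b, x) → x = -8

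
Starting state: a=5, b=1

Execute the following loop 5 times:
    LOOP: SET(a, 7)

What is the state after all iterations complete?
a=7, b=1

Iteration trace:
Start: a=5, b=1
After iteration 1: a=7, b=1
After iteration 2: a=7, b=1
After iteration 3: a=7, b=1
After iteration 4: a=7, b=1
After iteration 5: a=7, b=1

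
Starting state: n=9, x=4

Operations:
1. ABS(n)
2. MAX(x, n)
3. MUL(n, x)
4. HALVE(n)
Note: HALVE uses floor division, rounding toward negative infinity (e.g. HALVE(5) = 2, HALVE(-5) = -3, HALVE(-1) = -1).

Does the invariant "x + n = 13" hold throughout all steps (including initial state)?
No, violated after step 2

The invariant is violated after step 2.

State at each step:
Initial: n=9, x=4
After step 1: n=9, x=4
After step 2: n=9, x=9
After step 3: n=81, x=9
After step 4: n=40, x=9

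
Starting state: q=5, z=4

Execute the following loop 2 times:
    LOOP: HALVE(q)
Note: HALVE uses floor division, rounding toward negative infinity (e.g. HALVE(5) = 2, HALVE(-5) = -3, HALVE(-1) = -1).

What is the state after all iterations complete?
q=1, z=4

Iteration trace:
Start: q=5, z=4
After iteration 1: q=2, z=4
After iteration 2: q=1, z=4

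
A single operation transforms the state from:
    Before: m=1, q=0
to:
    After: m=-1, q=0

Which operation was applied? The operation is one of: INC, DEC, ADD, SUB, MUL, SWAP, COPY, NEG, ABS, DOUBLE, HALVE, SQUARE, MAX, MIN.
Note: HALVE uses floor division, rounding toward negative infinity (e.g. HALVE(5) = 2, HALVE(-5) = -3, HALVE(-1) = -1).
NEG(m)

Analyzing the change:
Before: m=1, q=0
After: m=-1, q=0
Variable m changed from 1 to -1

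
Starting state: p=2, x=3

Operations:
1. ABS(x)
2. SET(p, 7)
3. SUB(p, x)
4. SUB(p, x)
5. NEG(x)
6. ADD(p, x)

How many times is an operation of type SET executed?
1

Counting SET operations:
Step 2: SET(p, 7) ← SET
Total: 1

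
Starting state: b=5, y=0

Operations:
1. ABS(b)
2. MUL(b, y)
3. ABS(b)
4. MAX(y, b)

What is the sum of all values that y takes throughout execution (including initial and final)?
0

Values of y at each step:
Initial: y = 0
After step 1: y = 0
After step 2: y = 0
After step 3: y = 0
After step 4: y = 0
Sum = 0 + 0 + 0 + 0 + 0 = 0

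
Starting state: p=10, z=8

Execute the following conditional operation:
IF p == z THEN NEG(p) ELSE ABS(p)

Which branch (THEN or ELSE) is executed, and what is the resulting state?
Branch: ELSE, Final state: p=10, z=8

Evaluating condition: p == z
p = 10, z = 8
Condition is False, so ELSE branch executes
After ABS(p): p=10, z=8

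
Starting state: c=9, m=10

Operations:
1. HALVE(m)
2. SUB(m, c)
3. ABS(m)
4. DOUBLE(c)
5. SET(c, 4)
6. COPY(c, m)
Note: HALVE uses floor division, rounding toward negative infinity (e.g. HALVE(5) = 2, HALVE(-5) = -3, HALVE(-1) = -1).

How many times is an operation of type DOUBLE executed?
1

Counting DOUBLE operations:
Step 4: DOUBLE(c) ← DOUBLE
Total: 1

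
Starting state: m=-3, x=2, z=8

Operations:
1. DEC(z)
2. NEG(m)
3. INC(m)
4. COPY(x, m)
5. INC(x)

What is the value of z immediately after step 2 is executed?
z = 7

Tracing z through execution:
Initial: z = 8
After step 1 (DEC(z)): z = 7
After step 2 (NEG(m)): z = 7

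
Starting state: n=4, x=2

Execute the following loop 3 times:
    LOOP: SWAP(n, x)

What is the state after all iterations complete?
n=2, x=4

Iteration trace:
Start: n=4, x=2
After iteration 1: n=2, x=4
After iteration 2: n=4, x=2
After iteration 3: n=2, x=4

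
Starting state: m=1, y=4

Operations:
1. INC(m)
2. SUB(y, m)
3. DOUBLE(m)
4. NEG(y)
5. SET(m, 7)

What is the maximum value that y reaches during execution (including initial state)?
4

Values of y at each step:
Initial: y = 4 ← maximum
After step 1: y = 4
After step 2: y = 2
After step 3: y = 2
After step 4: y = -2
After step 5: y = -2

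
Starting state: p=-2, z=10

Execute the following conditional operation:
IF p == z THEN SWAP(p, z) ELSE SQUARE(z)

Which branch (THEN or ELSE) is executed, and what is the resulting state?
Branch: ELSE, Final state: p=-2, z=100

Evaluating condition: p == z
p = -2, z = 10
Condition is False, so ELSE branch executes
After SQUARE(z): p=-2, z=100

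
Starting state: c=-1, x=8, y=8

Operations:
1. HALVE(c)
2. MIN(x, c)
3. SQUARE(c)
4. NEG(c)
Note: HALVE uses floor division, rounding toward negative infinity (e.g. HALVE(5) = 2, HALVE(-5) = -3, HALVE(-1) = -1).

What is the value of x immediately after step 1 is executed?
x = 8

Tracing x through execution:
Initial: x = 8
After step 1 (HALVE(c)): x = 8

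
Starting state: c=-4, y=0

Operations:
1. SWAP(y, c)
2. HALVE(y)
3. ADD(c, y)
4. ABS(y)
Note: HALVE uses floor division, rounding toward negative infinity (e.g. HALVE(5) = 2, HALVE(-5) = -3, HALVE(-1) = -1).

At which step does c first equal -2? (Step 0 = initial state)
Step 3

Tracing c:
Initial: c = -4
After step 1: c = 0
After step 2: c = 0
After step 3: c = -2 ← first occurrence
After step 4: c = -2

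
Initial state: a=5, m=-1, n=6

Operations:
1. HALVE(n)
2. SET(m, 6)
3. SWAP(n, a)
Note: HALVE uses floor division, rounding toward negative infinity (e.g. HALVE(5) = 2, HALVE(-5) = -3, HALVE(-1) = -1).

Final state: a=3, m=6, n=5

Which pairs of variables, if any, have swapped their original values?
None

Comparing initial and final values:
a: 5 → 3
n: 6 → 5
m: -1 → 6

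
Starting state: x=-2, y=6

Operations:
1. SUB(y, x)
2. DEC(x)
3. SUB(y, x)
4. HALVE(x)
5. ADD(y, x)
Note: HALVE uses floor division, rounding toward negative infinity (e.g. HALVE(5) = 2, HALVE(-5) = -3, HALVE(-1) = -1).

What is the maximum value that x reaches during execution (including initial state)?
-2

Values of x at each step:
Initial: x = -2 ← maximum
After step 1: x = -2
After step 2: x = -3
After step 3: x = -3
After step 4: x = -2
After step 5: x = -2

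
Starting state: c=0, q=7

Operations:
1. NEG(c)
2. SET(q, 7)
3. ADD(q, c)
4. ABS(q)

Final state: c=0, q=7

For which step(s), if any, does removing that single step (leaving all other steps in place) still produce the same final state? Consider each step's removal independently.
Step(s) 1, 2, 3, 4

Testing removal of each single step:
Without step 1: final = c=0, q=7 (same)
Without step 2: final = c=0, q=7 (same)
Without step 3: final = c=0, q=7 (same)
Without step 4: final = c=0, q=7 (same)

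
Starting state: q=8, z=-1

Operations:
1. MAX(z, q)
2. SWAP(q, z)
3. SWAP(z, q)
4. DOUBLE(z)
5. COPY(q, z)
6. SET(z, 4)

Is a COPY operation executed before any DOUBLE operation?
No

First COPY: step 5
First DOUBLE: step 4
Since 5 > 4, DOUBLE comes first.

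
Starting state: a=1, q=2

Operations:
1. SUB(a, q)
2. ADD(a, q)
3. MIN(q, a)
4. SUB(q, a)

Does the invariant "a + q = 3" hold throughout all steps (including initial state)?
No, violated after step 1

The invariant is violated after step 1.

State at each step:
Initial: a=1, q=2
After step 1: a=-1, q=2
After step 2: a=1, q=2
After step 3: a=1, q=1
After step 4: a=1, q=0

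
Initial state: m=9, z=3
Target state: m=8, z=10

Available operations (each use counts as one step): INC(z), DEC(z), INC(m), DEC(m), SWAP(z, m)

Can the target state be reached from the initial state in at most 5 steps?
No

The target state cannot be reached within 5 steps.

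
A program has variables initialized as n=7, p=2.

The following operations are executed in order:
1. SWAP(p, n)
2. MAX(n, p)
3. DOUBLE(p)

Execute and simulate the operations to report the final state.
{n: 7, p: 14}

Step-by-step execution:
Initial: n=7, p=2
After step 1 (SWAP(p, n)): n=2, p=7
After step 2 (MAX(n, p)): n=7, p=7
After step 3 (DOUBLE(p)): n=7, p=14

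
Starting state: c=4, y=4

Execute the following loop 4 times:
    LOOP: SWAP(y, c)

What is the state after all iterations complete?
c=4, y=4

Iteration trace:
Start: c=4, y=4
After iteration 1: c=4, y=4
After iteration 2: c=4, y=4
After iteration 3: c=4, y=4
After iteration 4: c=4, y=4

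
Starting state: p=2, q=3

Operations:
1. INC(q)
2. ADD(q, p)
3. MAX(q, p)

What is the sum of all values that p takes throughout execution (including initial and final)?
8

Values of p at each step:
Initial: p = 2
After step 1: p = 2
After step 2: p = 2
After step 3: p = 2
Sum = 2 + 2 + 2 + 2 = 8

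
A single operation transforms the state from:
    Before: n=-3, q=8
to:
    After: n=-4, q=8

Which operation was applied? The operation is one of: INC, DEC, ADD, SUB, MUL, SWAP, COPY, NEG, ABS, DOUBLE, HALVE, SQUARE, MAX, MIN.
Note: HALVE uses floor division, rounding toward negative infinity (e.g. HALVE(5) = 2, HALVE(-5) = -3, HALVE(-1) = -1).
DEC(n)

Analyzing the change:
Before: n=-3, q=8
After: n=-4, q=8
Variable n changed from -3 to -4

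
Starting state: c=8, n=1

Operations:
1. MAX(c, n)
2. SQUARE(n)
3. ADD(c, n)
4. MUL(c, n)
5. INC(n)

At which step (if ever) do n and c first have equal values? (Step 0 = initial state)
Never

n and c never become equal during execution.

Comparing values at each step:
Initial: n=1, c=8
After step 1: n=1, c=8
After step 2: n=1, c=8
After step 3: n=1, c=9
After step 4: n=1, c=9
After step 5: n=2, c=9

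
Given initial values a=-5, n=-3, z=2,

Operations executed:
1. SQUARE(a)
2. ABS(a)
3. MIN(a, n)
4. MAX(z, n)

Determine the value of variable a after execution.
a = -3

Tracing execution:
Step 1: SQUARE(a) → a = 25
Step 2: ABS(a) → a = 25
Step 3: MIN(a, n) → a = -3
Step 4: MAX(z, n) → a = -3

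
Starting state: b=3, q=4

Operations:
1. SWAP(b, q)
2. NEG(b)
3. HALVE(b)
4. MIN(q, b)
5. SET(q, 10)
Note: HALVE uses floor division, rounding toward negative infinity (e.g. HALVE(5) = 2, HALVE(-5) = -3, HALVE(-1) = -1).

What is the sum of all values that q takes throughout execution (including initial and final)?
21

Values of q at each step:
Initial: q = 4
After step 1: q = 3
After step 2: q = 3
After step 3: q = 3
After step 4: q = -2
After step 5: q = 10
Sum = 4 + 3 + 3 + 3 + -2 + 10 = 21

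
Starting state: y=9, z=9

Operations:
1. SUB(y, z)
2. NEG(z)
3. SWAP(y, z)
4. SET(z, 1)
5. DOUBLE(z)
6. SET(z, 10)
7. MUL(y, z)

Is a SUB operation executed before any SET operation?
Yes

First SUB: step 1
First SET: step 4
Since 1 < 4, SUB comes first.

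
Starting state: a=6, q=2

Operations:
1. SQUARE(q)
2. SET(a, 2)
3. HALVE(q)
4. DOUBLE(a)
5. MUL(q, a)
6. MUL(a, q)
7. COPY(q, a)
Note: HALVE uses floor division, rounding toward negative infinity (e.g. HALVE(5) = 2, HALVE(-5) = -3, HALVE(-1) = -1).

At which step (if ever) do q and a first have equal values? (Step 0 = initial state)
Step 3

q and a first become equal after step 3.

Comparing values at each step:
Initial: q=2, a=6
After step 1: q=4, a=6
After step 2: q=4, a=2
After step 3: q=2, a=2 ← equal!
After step 4: q=2, a=4
After step 5: q=8, a=4
After step 6: q=8, a=32
After step 7: q=32, a=32 ← equal!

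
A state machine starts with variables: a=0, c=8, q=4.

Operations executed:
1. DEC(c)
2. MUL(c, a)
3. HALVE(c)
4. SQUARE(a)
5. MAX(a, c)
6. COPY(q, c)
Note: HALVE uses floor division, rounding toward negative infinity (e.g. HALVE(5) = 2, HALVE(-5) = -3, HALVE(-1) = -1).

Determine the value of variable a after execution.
a = 0

Tracing execution:
Step 1: DEC(c) → a = 0
Step 2: MUL(c, a) → a = 0
Step 3: HALVE(c) → a = 0
Step 4: SQUARE(a) → a = 0
Step 5: MAX(a, c) → a = 0
Step 6: COPY(q, c) → a = 0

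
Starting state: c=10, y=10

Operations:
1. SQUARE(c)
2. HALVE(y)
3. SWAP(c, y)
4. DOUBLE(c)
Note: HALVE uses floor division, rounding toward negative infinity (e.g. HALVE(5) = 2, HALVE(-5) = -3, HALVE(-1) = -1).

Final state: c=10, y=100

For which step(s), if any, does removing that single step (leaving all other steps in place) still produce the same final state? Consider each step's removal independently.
None - removing any single step changes the final result

Testing removal of each single step:
Without step 1: final = c=10, y=10 (different)
Without step 2: final = c=20, y=100 (different)
Without step 3: final = c=200, y=5 (different)
Without step 4: final = c=5, y=100 (different)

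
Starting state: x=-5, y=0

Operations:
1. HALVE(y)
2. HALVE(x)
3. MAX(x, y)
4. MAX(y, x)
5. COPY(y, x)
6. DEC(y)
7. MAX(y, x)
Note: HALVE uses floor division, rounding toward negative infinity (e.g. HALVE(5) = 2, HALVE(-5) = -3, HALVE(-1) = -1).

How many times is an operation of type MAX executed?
3

Counting MAX operations:
Step 3: MAX(x, y) ← MAX
Step 4: MAX(y, x) ← MAX
Step 7: MAX(y, x) ← MAX
Total: 3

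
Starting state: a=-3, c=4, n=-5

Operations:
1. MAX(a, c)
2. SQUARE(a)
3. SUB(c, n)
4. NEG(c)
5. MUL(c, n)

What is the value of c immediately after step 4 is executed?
c = -9

Tracing c through execution:
Initial: c = 4
After step 1 (MAX(a, c)): c = 4
After step 2 (SQUARE(a)): c = 4
After step 3 (SUB(c, n)): c = 9
After step 4 (NEG(c)): c = -9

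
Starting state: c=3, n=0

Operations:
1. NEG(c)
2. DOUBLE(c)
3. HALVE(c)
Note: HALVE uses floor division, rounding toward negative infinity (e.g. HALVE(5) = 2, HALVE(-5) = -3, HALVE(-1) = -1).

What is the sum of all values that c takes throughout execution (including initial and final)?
-9

Values of c at each step:
Initial: c = 3
After step 1: c = -3
After step 2: c = -6
After step 3: c = -3
Sum = 3 + -3 + -6 + -3 = -9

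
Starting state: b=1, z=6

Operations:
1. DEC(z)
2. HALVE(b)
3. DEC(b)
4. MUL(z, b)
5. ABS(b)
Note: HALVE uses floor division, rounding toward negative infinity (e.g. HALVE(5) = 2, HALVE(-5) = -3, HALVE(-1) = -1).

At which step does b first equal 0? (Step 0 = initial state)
Step 2

Tracing b:
Initial: b = 1
After step 1: b = 1
After step 2: b = 0 ← first occurrence
After step 3: b = -1
After step 4: b = -1
After step 5: b = 1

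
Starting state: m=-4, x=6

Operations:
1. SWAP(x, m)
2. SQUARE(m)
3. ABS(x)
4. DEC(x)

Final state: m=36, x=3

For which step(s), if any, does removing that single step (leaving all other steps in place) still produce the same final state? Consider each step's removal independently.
None - removing any single step changes the final result

Testing removal of each single step:
Without step 1: final = m=16, x=5 (different)
Without step 2: final = m=6, x=3 (different)
Without step 3: final = m=36, x=-5 (different)
Without step 4: final = m=36, x=4 (different)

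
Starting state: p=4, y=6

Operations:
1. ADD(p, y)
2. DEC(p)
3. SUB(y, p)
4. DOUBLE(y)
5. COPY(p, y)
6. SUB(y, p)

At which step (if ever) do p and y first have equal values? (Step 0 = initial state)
Step 5

p and y first become equal after step 5.

Comparing values at each step:
Initial: p=4, y=6
After step 1: p=10, y=6
After step 2: p=9, y=6
After step 3: p=9, y=-3
After step 4: p=9, y=-6
After step 5: p=-6, y=-6 ← equal!
After step 6: p=-6, y=0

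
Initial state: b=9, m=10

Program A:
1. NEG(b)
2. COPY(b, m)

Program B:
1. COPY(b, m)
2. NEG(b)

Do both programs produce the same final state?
No

Program A final state: b=10, m=10
Program B final state: b=-10, m=10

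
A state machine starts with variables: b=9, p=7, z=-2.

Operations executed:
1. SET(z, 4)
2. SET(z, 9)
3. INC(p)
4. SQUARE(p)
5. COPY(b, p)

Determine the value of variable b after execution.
b = 64

Tracing execution:
Step 1: SET(z, 4) → b = 9
Step 2: SET(z, 9) → b = 9
Step 3: INC(p) → b = 9
Step 4: SQUARE(p) → b = 9
Step 5: COPY(b, p) → b = 64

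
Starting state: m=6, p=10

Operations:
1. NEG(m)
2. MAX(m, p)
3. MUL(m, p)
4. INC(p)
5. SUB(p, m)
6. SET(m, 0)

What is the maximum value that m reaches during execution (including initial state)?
100

Values of m at each step:
Initial: m = 6
After step 1: m = -6
After step 2: m = 10
After step 3: m = 100 ← maximum
After step 4: m = 100
After step 5: m = 100
After step 6: m = 0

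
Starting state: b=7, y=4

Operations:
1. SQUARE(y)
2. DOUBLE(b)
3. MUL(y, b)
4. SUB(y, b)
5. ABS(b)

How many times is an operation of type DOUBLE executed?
1

Counting DOUBLE operations:
Step 2: DOUBLE(b) ← DOUBLE
Total: 1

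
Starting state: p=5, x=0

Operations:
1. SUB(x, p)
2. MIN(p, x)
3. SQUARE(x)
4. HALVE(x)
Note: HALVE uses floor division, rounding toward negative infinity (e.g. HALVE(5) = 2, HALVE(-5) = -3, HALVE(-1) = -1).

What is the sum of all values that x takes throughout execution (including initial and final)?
27

Values of x at each step:
Initial: x = 0
After step 1: x = -5
After step 2: x = -5
After step 3: x = 25
After step 4: x = 12
Sum = 0 + -5 + -5 + 25 + 12 = 27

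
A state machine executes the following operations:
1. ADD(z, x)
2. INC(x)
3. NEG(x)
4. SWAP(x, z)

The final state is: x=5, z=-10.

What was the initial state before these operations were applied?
x=9, z=-4

Working backwards:
Final state: x=5, z=-10
Before step 4 (SWAP(x, z)): x=-10, z=5
Before step 3 (NEG(x)): x=10, z=5
Before step 2 (INC(x)): x=9, z=5
Before step 1 (ADD(z, x)): x=9, z=-4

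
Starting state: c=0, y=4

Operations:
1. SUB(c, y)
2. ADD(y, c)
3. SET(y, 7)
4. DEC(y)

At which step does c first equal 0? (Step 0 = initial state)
Step 0

Tracing c:
Initial: c = 0 ← first occurrence
After step 1: c = -4
After step 2: c = -4
After step 3: c = -4
After step 4: c = -4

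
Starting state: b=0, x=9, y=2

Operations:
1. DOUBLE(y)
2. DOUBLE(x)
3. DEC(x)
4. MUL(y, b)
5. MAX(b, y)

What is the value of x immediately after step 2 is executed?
x = 18

Tracing x through execution:
Initial: x = 9
After step 1 (DOUBLE(y)): x = 9
After step 2 (DOUBLE(x)): x = 18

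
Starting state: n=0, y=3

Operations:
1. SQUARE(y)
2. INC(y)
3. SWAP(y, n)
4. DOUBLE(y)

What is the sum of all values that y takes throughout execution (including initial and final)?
22

Values of y at each step:
Initial: y = 3
After step 1: y = 9
After step 2: y = 10
After step 3: y = 0
After step 4: y = 0
Sum = 3 + 9 + 10 + 0 + 0 = 22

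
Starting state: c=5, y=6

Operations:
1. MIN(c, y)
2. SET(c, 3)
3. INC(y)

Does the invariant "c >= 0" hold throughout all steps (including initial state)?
Yes

The invariant holds at every step.

State at each step:
Initial: c=5, y=6
After step 1: c=5, y=6
After step 2: c=3, y=6
After step 3: c=3, y=7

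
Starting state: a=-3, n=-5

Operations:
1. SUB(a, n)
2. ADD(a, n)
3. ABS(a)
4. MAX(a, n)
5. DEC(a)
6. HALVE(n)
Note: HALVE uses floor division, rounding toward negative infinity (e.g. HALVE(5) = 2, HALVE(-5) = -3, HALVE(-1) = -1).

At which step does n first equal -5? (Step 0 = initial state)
Step 0

Tracing n:
Initial: n = -5 ← first occurrence
After step 1: n = -5
After step 2: n = -5
After step 3: n = -5
After step 4: n = -5
After step 5: n = -5
After step 6: n = -3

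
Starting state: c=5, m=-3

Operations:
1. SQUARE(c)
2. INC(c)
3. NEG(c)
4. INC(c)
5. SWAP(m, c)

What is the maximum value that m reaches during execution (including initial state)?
-3

Values of m at each step:
Initial: m = -3 ← maximum
After step 1: m = -3
After step 2: m = -3
After step 3: m = -3
After step 4: m = -3
After step 5: m = -25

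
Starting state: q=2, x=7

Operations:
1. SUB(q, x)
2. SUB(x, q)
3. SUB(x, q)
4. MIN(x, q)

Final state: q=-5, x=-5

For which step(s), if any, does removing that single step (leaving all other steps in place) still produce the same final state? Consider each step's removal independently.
Step(s) 2, 3

Testing removal of each single step:
Without step 1: final = q=2, x=2 (different)
Without step 2: final = q=-5, x=-5 (same)
Without step 3: final = q=-5, x=-5 (same)
Without step 4: final = q=-5, x=17 (different)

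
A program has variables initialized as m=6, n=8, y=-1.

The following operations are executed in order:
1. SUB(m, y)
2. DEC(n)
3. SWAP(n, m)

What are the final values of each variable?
{m: 7, n: 7, y: -1}

Step-by-step execution:
Initial: m=6, n=8, y=-1
After step 1 (SUB(m, y)): m=7, n=8, y=-1
After step 2 (DEC(n)): m=7, n=7, y=-1
After step 3 (SWAP(n, m)): m=7, n=7, y=-1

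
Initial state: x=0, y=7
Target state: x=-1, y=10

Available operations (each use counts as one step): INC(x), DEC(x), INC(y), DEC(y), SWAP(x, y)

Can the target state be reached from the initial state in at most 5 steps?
Yes

Path (4 steps): DEC(x) → INC(y) → INC(y) → INC(y)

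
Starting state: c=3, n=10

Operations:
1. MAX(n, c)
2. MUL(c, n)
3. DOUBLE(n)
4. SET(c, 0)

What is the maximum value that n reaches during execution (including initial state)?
20

Values of n at each step:
Initial: n = 10
After step 1: n = 10
After step 2: n = 10
After step 3: n = 20 ← maximum
After step 4: n = 20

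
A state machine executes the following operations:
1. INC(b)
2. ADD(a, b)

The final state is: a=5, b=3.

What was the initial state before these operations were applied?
a=2, b=2

Working backwards:
Final state: a=5, b=3
Before step 2 (ADD(a, b)): a=2, b=3
Before step 1 (INC(b)): a=2, b=2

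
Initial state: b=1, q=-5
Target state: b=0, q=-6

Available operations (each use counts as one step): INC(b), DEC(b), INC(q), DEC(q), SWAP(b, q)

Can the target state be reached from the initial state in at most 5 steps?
Yes

Path (2 steps): DEC(b) → DEC(q)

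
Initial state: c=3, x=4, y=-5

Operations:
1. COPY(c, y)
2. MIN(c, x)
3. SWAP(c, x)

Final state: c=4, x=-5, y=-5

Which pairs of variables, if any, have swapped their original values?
None

Comparing initial and final values:
c: 3 → 4
y: -5 → -5
x: 4 → -5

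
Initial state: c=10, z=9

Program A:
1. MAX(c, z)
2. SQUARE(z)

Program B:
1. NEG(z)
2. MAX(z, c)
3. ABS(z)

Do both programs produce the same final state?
No

Program A final state: c=10, z=81
Program B final state: c=10, z=10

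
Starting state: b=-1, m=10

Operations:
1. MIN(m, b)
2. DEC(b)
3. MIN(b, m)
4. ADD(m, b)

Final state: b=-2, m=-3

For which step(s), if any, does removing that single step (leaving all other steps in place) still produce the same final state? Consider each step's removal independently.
Step(s) 3

Testing removal of each single step:
Without step 1: final = b=-2, m=8 (different)
Without step 2: final = b=-1, m=-2 (different)
Without step 3: final = b=-2, m=-3 (same)
Without step 4: final = b=-2, m=-1 (different)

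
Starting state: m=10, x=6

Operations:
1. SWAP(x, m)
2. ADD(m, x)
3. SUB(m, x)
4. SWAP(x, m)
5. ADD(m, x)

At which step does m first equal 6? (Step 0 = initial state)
Step 1

Tracing m:
Initial: m = 10
After step 1: m = 6 ← first occurrence
After step 2: m = 16
After step 3: m = 6
After step 4: m = 10
After step 5: m = 16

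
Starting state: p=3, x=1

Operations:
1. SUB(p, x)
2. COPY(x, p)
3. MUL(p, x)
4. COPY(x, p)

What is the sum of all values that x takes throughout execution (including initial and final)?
10

Values of x at each step:
Initial: x = 1
After step 1: x = 1
After step 2: x = 2
After step 3: x = 2
After step 4: x = 4
Sum = 1 + 1 + 2 + 2 + 4 = 10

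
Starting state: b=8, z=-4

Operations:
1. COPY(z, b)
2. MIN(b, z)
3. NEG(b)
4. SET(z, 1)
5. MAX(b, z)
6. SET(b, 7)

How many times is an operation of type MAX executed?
1

Counting MAX operations:
Step 5: MAX(b, z) ← MAX
Total: 1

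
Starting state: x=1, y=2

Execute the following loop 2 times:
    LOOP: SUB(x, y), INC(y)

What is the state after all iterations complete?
x=-4, y=4

Iteration trace:
Start: x=1, y=2
After iteration 1: x=-1, y=3
After iteration 2: x=-4, y=4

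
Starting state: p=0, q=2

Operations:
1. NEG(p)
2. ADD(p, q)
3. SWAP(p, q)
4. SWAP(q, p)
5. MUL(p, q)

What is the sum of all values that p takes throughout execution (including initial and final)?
10

Values of p at each step:
Initial: p = 0
After step 1: p = 0
After step 2: p = 2
After step 3: p = 2
After step 4: p = 2
After step 5: p = 4
Sum = 0 + 0 + 2 + 2 + 2 + 4 = 10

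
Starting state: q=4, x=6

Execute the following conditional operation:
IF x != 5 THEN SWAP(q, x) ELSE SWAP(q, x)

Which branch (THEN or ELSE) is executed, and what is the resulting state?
Branch: THEN, Final state: q=6, x=4

Evaluating condition: x != 5
x = 6
Condition is True, so THEN branch executes
After SWAP(q, x): q=6, x=4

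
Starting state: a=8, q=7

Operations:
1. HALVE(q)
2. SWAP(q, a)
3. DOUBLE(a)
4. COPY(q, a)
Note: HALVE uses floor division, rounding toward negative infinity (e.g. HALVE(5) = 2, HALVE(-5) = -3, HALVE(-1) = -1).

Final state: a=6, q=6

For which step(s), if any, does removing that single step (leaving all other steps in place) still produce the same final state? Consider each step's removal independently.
None - removing any single step changes the final result

Testing removal of each single step:
Without step 1: final = a=14, q=14 (different)
Without step 2: final = a=16, q=16 (different)
Without step 3: final = a=3, q=3 (different)
Without step 4: final = a=6, q=8 (different)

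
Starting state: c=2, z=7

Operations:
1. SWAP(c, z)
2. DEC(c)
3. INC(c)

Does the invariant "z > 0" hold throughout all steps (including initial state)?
Yes

The invariant holds at every step.

State at each step:
Initial: c=2, z=7
After step 1: c=7, z=2
After step 2: c=6, z=2
After step 3: c=7, z=2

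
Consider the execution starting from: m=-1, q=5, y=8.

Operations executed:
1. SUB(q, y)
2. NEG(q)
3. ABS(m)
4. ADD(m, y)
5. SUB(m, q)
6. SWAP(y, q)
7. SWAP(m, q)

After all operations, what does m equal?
m = 8

Tracing execution:
Step 1: SUB(q, y) → m = -1
Step 2: NEG(q) → m = -1
Step 3: ABS(m) → m = 1
Step 4: ADD(m, y) → m = 9
Step 5: SUB(m, q) → m = 6
Step 6: SWAP(y, q) → m = 6
Step 7: SWAP(m, q) → m = 8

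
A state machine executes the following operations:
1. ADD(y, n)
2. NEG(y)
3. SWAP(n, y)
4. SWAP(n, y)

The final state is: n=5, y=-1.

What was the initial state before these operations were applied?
n=5, y=-4

Working backwards:
Final state: n=5, y=-1
Before step 4 (SWAP(n, y)): n=-1, y=5
Before step 3 (SWAP(n, y)): n=5, y=-1
Before step 2 (NEG(y)): n=5, y=1
Before step 1 (ADD(y, n)): n=5, y=-4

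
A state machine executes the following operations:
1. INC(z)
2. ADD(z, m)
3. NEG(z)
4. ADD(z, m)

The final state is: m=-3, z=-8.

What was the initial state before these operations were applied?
m=-3, z=7

Working backwards:
Final state: m=-3, z=-8
Before step 4 (ADD(z, m)): m=-3, z=-5
Before step 3 (NEG(z)): m=-3, z=5
Before step 2 (ADD(z, m)): m=-3, z=8
Before step 1 (INC(z)): m=-3, z=7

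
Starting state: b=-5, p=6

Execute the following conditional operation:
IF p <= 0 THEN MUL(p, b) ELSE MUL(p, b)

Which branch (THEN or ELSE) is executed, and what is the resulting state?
Branch: ELSE, Final state: b=-5, p=-30

Evaluating condition: p <= 0
p = 6
Condition is False, so ELSE branch executes
After MUL(p, b): b=-5, p=-30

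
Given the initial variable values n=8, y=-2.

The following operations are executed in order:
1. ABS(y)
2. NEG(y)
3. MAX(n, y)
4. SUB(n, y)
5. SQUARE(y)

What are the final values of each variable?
{n: 10, y: 4}

Step-by-step execution:
Initial: n=8, y=-2
After step 1 (ABS(y)): n=8, y=2
After step 2 (NEG(y)): n=8, y=-2
After step 3 (MAX(n, y)): n=8, y=-2
After step 4 (SUB(n, y)): n=10, y=-2
After step 5 (SQUARE(y)): n=10, y=4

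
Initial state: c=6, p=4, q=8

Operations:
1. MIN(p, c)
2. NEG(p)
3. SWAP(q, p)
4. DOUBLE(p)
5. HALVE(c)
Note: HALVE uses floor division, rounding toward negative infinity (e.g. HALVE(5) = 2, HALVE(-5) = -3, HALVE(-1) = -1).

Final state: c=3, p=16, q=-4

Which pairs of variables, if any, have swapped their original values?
None

Comparing initial and final values:
c: 6 → 3
p: 4 → 16
q: 8 → -4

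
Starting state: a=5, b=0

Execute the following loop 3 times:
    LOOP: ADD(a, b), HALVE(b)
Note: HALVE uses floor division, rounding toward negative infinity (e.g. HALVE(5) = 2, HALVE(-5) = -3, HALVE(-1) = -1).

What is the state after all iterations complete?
a=5, b=0

Iteration trace:
Start: a=5, b=0
After iteration 1: a=5, b=0
After iteration 2: a=5, b=0
After iteration 3: a=5, b=0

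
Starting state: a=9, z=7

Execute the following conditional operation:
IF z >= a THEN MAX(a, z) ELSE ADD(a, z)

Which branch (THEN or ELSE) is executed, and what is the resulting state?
Branch: ELSE, Final state: a=16, z=7

Evaluating condition: z >= a
z = 7, a = 9
Condition is False, so ELSE branch executes
After ADD(a, z): a=16, z=7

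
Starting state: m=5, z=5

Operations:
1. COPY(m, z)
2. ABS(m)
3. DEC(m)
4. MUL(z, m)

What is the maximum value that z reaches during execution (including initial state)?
20

Values of z at each step:
Initial: z = 5
After step 1: z = 5
After step 2: z = 5
After step 3: z = 5
After step 4: z = 20 ← maximum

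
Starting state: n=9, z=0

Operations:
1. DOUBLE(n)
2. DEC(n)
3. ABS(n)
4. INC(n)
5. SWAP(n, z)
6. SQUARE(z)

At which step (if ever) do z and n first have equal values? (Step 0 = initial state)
Never

z and n never become equal during execution.

Comparing values at each step:
Initial: z=0, n=9
After step 1: z=0, n=18
After step 2: z=0, n=17
After step 3: z=0, n=17
After step 4: z=0, n=18
After step 5: z=18, n=0
After step 6: z=324, n=0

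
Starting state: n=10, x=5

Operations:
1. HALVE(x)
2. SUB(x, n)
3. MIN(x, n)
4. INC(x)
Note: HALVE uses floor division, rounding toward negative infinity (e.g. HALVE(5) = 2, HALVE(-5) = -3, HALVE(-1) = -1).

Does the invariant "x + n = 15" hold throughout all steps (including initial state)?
No, violated after step 1

The invariant is violated after step 1.

State at each step:
Initial: n=10, x=5
After step 1: n=10, x=2
After step 2: n=10, x=-8
After step 3: n=10, x=-8
After step 4: n=10, x=-7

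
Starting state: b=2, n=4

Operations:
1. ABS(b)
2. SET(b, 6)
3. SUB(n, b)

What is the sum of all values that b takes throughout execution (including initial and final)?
16

Values of b at each step:
Initial: b = 2
After step 1: b = 2
After step 2: b = 6
After step 3: b = 6
Sum = 2 + 2 + 6 + 6 = 16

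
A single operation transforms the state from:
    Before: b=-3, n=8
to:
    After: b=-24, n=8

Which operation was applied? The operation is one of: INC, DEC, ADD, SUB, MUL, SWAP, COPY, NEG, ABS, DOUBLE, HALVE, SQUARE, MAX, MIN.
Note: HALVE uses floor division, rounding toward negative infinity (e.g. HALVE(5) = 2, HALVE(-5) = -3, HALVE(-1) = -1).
MUL(b, n)

Analyzing the change:
Before: b=-3, n=8
After: b=-24, n=8
Variable b changed from -3 to -24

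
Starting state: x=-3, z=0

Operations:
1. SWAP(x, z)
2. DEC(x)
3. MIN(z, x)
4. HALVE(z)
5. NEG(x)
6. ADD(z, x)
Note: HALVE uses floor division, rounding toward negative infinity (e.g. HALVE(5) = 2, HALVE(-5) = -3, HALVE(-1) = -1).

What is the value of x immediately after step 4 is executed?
x = -1

Tracing x through execution:
Initial: x = -3
After step 1 (SWAP(x, z)): x = 0
After step 2 (DEC(x)): x = -1
After step 3 (MIN(z, x)): x = -1
After step 4 (HALVE(z)): x = -1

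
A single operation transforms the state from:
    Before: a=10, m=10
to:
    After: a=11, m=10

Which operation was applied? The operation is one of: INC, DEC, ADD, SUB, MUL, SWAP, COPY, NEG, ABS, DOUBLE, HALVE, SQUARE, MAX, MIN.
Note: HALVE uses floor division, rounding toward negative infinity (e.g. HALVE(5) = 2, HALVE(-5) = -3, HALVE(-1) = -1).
INC(a)

Analyzing the change:
Before: a=10, m=10
After: a=11, m=10
Variable a changed from 10 to 11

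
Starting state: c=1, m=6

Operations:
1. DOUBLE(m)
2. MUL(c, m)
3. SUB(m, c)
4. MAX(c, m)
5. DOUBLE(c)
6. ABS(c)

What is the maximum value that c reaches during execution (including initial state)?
24

Values of c at each step:
Initial: c = 1
After step 1: c = 1
After step 2: c = 12
After step 3: c = 12
After step 4: c = 12
After step 5: c = 24 ← maximum
After step 6: c = 24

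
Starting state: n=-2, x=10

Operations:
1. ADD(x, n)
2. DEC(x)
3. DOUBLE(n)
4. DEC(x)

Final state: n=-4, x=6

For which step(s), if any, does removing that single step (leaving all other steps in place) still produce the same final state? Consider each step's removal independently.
None - removing any single step changes the final result

Testing removal of each single step:
Without step 1: final = n=-4, x=8 (different)
Without step 2: final = n=-4, x=7 (different)
Without step 3: final = n=-2, x=6 (different)
Without step 4: final = n=-4, x=7 (different)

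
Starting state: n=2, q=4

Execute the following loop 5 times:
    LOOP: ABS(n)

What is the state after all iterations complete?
n=2, q=4

Iteration trace:
Start: n=2, q=4
After iteration 1: n=2, q=4
After iteration 2: n=2, q=4
After iteration 3: n=2, q=4
After iteration 4: n=2, q=4
After iteration 5: n=2, q=4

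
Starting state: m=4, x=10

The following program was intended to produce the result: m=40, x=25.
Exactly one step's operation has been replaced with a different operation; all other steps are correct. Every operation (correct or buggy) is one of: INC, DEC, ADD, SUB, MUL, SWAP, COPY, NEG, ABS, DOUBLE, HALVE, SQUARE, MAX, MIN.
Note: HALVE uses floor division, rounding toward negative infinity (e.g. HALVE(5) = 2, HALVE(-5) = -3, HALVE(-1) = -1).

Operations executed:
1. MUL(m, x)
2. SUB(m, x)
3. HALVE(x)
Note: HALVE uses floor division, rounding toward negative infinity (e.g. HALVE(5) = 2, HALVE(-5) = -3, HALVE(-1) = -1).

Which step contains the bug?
Step 2

Trace with buggy code:
Initial: m=4, x=10
After step 1: m=40, x=10
After step 2: m=30, x=10
After step 3: m=30, x=5
Actual final m=30, x=5 ≠ expected m=40, x=25.
Step 2 is the only position where a single-operation replacement can produce the expected result.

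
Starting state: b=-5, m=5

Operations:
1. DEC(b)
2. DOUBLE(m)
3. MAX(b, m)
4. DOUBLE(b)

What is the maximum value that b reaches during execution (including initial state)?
20

Values of b at each step:
Initial: b = -5
After step 1: b = -6
After step 2: b = -6
After step 3: b = 10
After step 4: b = 20 ← maximum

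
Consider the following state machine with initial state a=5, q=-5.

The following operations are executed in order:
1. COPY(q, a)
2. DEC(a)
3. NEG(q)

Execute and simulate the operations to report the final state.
{a: 4, q: -5}

Step-by-step execution:
Initial: a=5, q=-5
After step 1 (COPY(q, a)): a=5, q=5
After step 2 (DEC(a)): a=4, q=5
After step 3 (NEG(q)): a=4, q=-5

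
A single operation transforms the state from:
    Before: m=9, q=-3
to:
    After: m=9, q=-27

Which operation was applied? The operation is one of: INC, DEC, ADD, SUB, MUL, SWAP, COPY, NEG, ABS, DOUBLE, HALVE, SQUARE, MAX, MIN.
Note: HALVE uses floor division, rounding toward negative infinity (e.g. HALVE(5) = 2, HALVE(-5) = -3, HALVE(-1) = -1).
MUL(q, m)

Analyzing the change:
Before: m=9, q=-3
After: m=9, q=-27
Variable q changed from -3 to -27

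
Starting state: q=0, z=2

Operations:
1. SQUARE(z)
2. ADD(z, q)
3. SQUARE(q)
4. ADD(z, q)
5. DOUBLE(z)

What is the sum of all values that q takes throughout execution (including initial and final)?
0

Values of q at each step:
Initial: q = 0
After step 1: q = 0
After step 2: q = 0
After step 3: q = 0
After step 4: q = 0
After step 5: q = 0
Sum = 0 + 0 + 0 + 0 + 0 + 0 = 0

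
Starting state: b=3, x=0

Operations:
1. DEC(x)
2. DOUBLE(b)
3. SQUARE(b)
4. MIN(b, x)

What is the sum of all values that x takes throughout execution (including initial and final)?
-4

Values of x at each step:
Initial: x = 0
After step 1: x = -1
After step 2: x = -1
After step 3: x = -1
After step 4: x = -1
Sum = 0 + -1 + -1 + -1 + -1 = -4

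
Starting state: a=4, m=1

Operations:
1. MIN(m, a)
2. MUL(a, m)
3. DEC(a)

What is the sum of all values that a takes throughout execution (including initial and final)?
15

Values of a at each step:
Initial: a = 4
After step 1: a = 4
After step 2: a = 4
After step 3: a = 3
Sum = 4 + 4 + 4 + 3 = 15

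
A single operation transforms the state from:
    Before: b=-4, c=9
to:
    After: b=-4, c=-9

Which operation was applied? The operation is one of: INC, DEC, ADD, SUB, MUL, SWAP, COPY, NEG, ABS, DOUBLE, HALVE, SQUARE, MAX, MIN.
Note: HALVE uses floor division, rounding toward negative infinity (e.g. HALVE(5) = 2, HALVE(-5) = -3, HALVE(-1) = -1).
NEG(c)

Analyzing the change:
Before: b=-4, c=9
After: b=-4, c=-9
Variable c changed from 9 to -9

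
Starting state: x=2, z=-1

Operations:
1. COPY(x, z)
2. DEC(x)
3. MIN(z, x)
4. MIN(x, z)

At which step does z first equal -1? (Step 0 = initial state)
Step 0

Tracing z:
Initial: z = -1 ← first occurrence
After step 1: z = -1
After step 2: z = -1
After step 3: z = -2
After step 4: z = -2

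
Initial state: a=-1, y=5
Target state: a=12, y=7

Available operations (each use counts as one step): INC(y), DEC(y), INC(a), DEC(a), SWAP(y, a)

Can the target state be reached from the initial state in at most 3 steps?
No

The target state cannot be reached within 3 steps.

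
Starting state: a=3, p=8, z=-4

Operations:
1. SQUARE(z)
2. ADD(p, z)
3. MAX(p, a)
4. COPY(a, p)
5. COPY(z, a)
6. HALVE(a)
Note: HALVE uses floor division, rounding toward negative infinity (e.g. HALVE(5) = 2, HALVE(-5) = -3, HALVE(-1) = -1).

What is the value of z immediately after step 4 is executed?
z = 16

Tracing z through execution:
Initial: z = -4
After step 1 (SQUARE(z)): z = 16
After step 2 (ADD(p, z)): z = 16
After step 3 (MAX(p, a)): z = 16
After step 4 (COPY(a, p)): z = 16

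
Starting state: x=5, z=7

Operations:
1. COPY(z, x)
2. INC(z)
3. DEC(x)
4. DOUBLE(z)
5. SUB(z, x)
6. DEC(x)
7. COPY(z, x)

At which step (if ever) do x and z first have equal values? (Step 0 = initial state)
Step 1

x and z first become equal after step 1.

Comparing values at each step:
Initial: x=5, z=7
After step 1: x=5, z=5 ← equal!
After step 2: x=5, z=6
After step 3: x=4, z=6
After step 4: x=4, z=12
After step 5: x=4, z=8
After step 6: x=3, z=8
After step 7: x=3, z=3 ← equal!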